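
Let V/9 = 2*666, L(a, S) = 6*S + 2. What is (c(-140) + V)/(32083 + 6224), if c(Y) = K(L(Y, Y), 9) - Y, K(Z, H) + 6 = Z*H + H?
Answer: 4589/38307 ≈ 0.11980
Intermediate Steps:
L(a, S) = 2 + 6*S
V = 11988 (V = 9*(2*666) = 9*1332 = 11988)
K(Z, H) = -6 + H + H*Z (K(Z, H) = -6 + (Z*H + H) = -6 + (H*Z + H) = -6 + (H + H*Z) = -6 + H + H*Z)
c(Y) = 21 + 53*Y (c(Y) = (-6 + 9 + 9*(2 + 6*Y)) - Y = (-6 + 9 + (18 + 54*Y)) - Y = (21 + 54*Y) - Y = 21 + 53*Y)
(c(-140) + V)/(32083 + 6224) = ((21 + 53*(-140)) + 11988)/(32083 + 6224) = ((21 - 7420) + 11988)/38307 = (-7399 + 11988)*(1/38307) = 4589*(1/38307) = 4589/38307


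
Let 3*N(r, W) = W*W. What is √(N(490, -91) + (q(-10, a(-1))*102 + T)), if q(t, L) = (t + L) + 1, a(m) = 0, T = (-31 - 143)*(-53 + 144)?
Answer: 5*I*√5037/3 ≈ 118.29*I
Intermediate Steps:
N(r, W) = W²/3 (N(r, W) = (W*W)/3 = W²/3)
T = -15834 (T = -174*91 = -15834)
q(t, L) = 1 + L + t (q(t, L) = (L + t) + 1 = 1 + L + t)
√(N(490, -91) + (q(-10, a(-1))*102 + T)) = √((⅓)*(-91)² + ((1 + 0 - 10)*102 - 15834)) = √((⅓)*8281 + (-9*102 - 15834)) = √(8281/3 + (-918 - 15834)) = √(8281/3 - 16752) = √(-41975/3) = 5*I*√5037/3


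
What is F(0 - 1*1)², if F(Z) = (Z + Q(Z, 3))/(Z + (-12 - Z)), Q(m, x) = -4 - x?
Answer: 4/9 ≈ 0.44444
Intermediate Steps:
F(Z) = 7/12 - Z/12 (F(Z) = (Z + (-4 - 1*3))/(Z + (-12 - Z)) = (Z + (-4 - 3))/(-12) = (Z - 7)*(-1/12) = (-7 + Z)*(-1/12) = 7/12 - Z/12)
F(0 - 1*1)² = (7/12 - (0 - 1*1)/12)² = (7/12 - (0 - 1)/12)² = (7/12 - 1/12*(-1))² = (7/12 + 1/12)² = (⅔)² = 4/9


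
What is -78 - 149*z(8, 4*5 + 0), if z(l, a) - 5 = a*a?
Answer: -60423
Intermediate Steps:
z(l, a) = 5 + a² (z(l, a) = 5 + a*a = 5 + a²)
-78 - 149*z(8, 4*5 + 0) = -78 - 149*(5 + (4*5 + 0)²) = -78 - 149*(5 + (20 + 0)²) = -78 - 149*(5 + 20²) = -78 - 149*(5 + 400) = -78 - 149*405 = -78 - 60345 = -60423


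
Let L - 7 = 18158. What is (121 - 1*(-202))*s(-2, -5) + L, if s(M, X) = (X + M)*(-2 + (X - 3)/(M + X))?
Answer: 20103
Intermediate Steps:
L = 18165 (L = 7 + 18158 = 18165)
s(M, X) = (-2 + (-3 + X)/(M + X))*(M + X) (s(M, X) = (M + X)*(-2 + (-3 + X)/(M + X)) = (-2 + (-3 + X)/(M + X))*(M + X))
(121 - 1*(-202))*s(-2, -5) + L = (121 - 1*(-202))*(-3 - 1*(-5) - 2*(-2)) + 18165 = (121 + 202)*(-3 + 5 + 4) + 18165 = 323*6 + 18165 = 1938 + 18165 = 20103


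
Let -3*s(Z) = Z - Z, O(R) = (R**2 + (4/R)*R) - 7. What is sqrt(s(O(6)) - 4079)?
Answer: I*sqrt(4079) ≈ 63.867*I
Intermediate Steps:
O(R) = -3 + R**2 (O(R) = (R**2 + 4) - 7 = (4 + R**2) - 7 = -3 + R**2)
s(Z) = 0 (s(Z) = -(Z - Z)/3 = -1/3*0 = 0)
sqrt(s(O(6)) - 4079) = sqrt(0 - 4079) = sqrt(-4079) = I*sqrt(4079)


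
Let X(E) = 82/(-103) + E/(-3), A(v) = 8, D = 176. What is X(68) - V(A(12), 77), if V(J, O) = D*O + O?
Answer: -4218611/309 ≈ -13652.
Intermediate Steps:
X(E) = -82/103 - E/3 (X(E) = 82*(-1/103) + E*(-⅓) = -82/103 - E/3)
V(J, O) = 177*O (V(J, O) = 176*O + O = 177*O)
X(68) - V(A(12), 77) = (-82/103 - ⅓*68) - 177*77 = (-82/103 - 68/3) - 1*13629 = -7250/309 - 13629 = -4218611/309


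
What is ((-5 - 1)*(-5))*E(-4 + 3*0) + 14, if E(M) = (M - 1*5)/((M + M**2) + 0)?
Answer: -17/2 ≈ -8.5000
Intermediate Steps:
E(M) = (-5 + M)/(M + M**2) (E(M) = (M - 5)/(M + M**2) = (-5 + M)/(M + M**2))
((-5 - 1)*(-5))*E(-4 + 3*0) + 14 = ((-5 - 1)*(-5))*((-5 + (-4 + 3*0))/((-4 + 3*0)*(1 + (-4 + 3*0)))) + 14 = (-6*(-5))*((-5 + (-4 + 0))/((-4 + 0)*(1 + (-4 + 0)))) + 14 = 30*((-5 - 4)/((-4)*(1 - 4))) + 14 = 30*(-1/4*(-9)/(-3)) + 14 = 30*(-1/4*(-1/3)*(-9)) + 14 = 30*(-3/4) + 14 = -45/2 + 14 = -17/2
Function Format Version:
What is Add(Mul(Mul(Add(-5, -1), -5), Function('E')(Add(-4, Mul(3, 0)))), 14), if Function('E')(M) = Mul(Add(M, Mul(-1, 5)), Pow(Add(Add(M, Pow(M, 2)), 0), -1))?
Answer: Rational(-17, 2) ≈ -8.5000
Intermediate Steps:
Function('E')(M) = Mul(Pow(Add(M, Pow(M, 2)), -1), Add(-5, M)) (Function('E')(M) = Mul(Add(M, -5), Pow(Add(M, Pow(M, 2)), -1)) = Mul(Add(-5, M), Pow(Add(M, Pow(M, 2)), -1)) = Mul(Pow(Add(M, Pow(M, 2)), -1), Add(-5, M)))
Add(Mul(Mul(Add(-5, -1), -5), Function('E')(Add(-4, Mul(3, 0)))), 14) = Add(Mul(Mul(Add(-5, -1), -5), Mul(Pow(Add(-4, Mul(3, 0)), -1), Pow(Add(1, Add(-4, Mul(3, 0))), -1), Add(-5, Add(-4, Mul(3, 0))))), 14) = Add(Mul(Mul(-6, -5), Mul(Pow(Add(-4, 0), -1), Pow(Add(1, Add(-4, 0)), -1), Add(-5, Add(-4, 0)))), 14) = Add(Mul(30, Mul(Pow(-4, -1), Pow(Add(1, -4), -1), Add(-5, -4))), 14) = Add(Mul(30, Mul(Rational(-1, 4), Pow(-3, -1), -9)), 14) = Add(Mul(30, Mul(Rational(-1, 4), Rational(-1, 3), -9)), 14) = Add(Mul(30, Rational(-3, 4)), 14) = Add(Rational(-45, 2), 14) = Rational(-17, 2)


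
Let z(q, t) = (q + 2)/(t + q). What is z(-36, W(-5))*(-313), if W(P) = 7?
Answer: -10642/29 ≈ -366.97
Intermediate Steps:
z(q, t) = (2 + q)/(q + t)
z(-36, W(-5))*(-313) = ((2 - 36)/(-36 + 7))*(-313) = (-34/(-29))*(-313) = -1/29*(-34)*(-313) = (34/29)*(-313) = -10642/29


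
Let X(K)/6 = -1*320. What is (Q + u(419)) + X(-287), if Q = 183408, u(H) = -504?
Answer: 180984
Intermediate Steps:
X(K) = -1920 (X(K) = 6*(-1*320) = 6*(-320) = -1920)
(Q + u(419)) + X(-287) = (183408 - 504) - 1920 = 182904 - 1920 = 180984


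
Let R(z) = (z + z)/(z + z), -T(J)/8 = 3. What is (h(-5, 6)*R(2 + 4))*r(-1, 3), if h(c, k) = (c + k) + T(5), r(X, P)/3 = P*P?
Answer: -621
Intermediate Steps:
T(J) = -24 (T(J) = -8*3 = -24)
r(X, P) = 3*P**2 (r(X, P) = 3*(P*P) = 3*P**2)
h(c, k) = -24 + c + k (h(c, k) = (c + k) - 24 = -24 + c + k)
R(z) = 1 (R(z) = (2*z)/((2*z)) = (2*z)*(1/(2*z)) = 1)
(h(-5, 6)*R(2 + 4))*r(-1, 3) = ((-24 - 5 + 6)*1)*(3*3**2) = (-23*1)*(3*9) = -23*27 = -621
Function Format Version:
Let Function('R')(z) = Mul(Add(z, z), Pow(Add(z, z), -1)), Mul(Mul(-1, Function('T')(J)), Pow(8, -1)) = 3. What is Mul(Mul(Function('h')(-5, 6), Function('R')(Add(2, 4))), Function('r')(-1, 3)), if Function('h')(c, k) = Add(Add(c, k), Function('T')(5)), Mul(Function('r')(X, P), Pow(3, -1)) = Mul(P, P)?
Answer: -621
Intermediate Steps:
Function('T')(J) = -24 (Function('T')(J) = Mul(-8, 3) = -24)
Function('r')(X, P) = Mul(3, Pow(P, 2)) (Function('r')(X, P) = Mul(3, Mul(P, P)) = Mul(3, Pow(P, 2)))
Function('h')(c, k) = Add(-24, c, k) (Function('h')(c, k) = Add(Add(c, k), -24) = Add(-24, c, k))
Function('R')(z) = 1 (Function('R')(z) = Mul(Mul(2, z), Pow(Mul(2, z), -1)) = Mul(Mul(2, z), Mul(Rational(1, 2), Pow(z, -1))) = 1)
Mul(Mul(Function('h')(-5, 6), Function('R')(Add(2, 4))), Function('r')(-1, 3)) = Mul(Mul(Add(-24, -5, 6), 1), Mul(3, Pow(3, 2))) = Mul(Mul(-23, 1), Mul(3, 9)) = Mul(-23, 27) = -621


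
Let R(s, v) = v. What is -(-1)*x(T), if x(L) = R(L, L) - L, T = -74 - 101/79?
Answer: 0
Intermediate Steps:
T = -5947/79 (T = -74 - 101/79 = -5947/79 ≈ -75.278)
x(L) = 0 (x(L) = L - L = 0)
-(-1)*x(T) = -(-1)*0 = -1*0 = 0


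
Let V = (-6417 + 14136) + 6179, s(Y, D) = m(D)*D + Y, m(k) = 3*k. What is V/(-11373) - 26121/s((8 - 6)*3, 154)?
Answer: -142885825/89914938 ≈ -1.5891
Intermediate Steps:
s(Y, D) = Y + 3*D² (s(Y, D) = (3*D)*D + Y = 3*D² + Y = Y + 3*D²)
V = 13898 (V = 7719 + 6179 = 13898)
V/(-11373) - 26121/s((8 - 6)*3, 154) = 13898/(-11373) - 26121/((8 - 6)*3 + 3*154²) = 13898*(-1/11373) - 26121/(2*3 + 3*23716) = -13898/11373 - 26121/(6 + 71148) = -13898/11373 - 26121/71154 = -13898/11373 - 26121*1/71154 = -13898/11373 - 8707/23718 = -142885825/89914938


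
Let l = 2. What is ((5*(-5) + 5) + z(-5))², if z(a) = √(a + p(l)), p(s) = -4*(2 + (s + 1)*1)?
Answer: 375 - 200*I ≈ 375.0 - 200.0*I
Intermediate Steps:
p(s) = -12 - 4*s (p(s) = -4*(2 + (1 + s)*1) = -4*(2 + (1 + s)) = -4*(3 + s) = -12 - 4*s)
z(a) = √(-20 + a) (z(a) = √(a + (-12 - 4*2)) = √(a + (-12 - 8)) = √(a - 20) = √(-20 + a))
((5*(-5) + 5) + z(-5))² = ((5*(-5) + 5) + √(-20 - 5))² = ((-25 + 5) + √(-25))² = (-20 + 5*I)²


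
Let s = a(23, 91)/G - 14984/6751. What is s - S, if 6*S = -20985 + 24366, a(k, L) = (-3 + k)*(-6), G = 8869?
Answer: -67746102045/119749238 ≈ -565.73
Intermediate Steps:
a(k, L) = 18 - 6*k
S = 1127/2 (S = (-20985 + 24366)/6 = (⅙)*3381 = 1127/2 ≈ 563.50)
s = -133703216/59874619 (s = (18 - 6*23)/8869 - 14984/6751 = (18 - 138)*(1/8869) - 14984*1/6751 = -120*1/8869 - 14984/6751 = -120/8869 - 14984/6751 = -133703216/59874619 ≈ -2.2331)
s - S = -133703216/59874619 - 1*1127/2 = -133703216/59874619 - 1127/2 = -67746102045/119749238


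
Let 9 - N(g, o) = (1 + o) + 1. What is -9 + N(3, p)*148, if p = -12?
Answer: 2803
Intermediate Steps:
N(g, o) = 7 - o (N(g, o) = 9 - ((1 + o) + 1) = 9 - (2 + o) = 9 + (-2 - o) = 7 - o)
-9 + N(3, p)*148 = -9 + (7 - 1*(-12))*148 = -9 + (7 + 12)*148 = -9 + 19*148 = -9 + 2812 = 2803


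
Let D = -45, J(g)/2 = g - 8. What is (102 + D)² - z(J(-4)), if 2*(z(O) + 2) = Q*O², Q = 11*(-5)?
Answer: 19091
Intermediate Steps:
Q = -55
J(g) = -16 + 2*g (J(g) = 2*(g - 8) = 2*(-8 + g) = -16 + 2*g)
z(O) = -2 - 55*O²/2 (z(O) = -2 + (-55*O²)/2 = -2 - 55*O²/2)
(102 + D)² - z(J(-4)) = (102 - 45)² - (-2 - 55*(-16 + 2*(-4))²/2) = 57² - (-2 - 55*(-16 - 8)²/2) = 3249 - (-2 - 55/2*(-24)²) = 3249 - (-2 - 55/2*576) = 3249 - (-2 - 15840) = 3249 - 1*(-15842) = 3249 + 15842 = 19091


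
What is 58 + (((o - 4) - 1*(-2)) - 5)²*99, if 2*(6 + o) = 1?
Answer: 62107/4 ≈ 15527.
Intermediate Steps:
o = -11/2 (o = -6 + (½)*1 = -6 + ½ = -11/2 ≈ -5.5000)
58 + (((o - 4) - 1*(-2)) - 5)²*99 = 58 + (((-11/2 - 4) - 1*(-2)) - 5)²*99 = 58 + ((-19/2 + 2) - 5)²*99 = 58 + (-15/2 - 5)²*99 = 58 + (-25/2)²*99 = 58 + (625/4)*99 = 58 + 61875/4 = 62107/4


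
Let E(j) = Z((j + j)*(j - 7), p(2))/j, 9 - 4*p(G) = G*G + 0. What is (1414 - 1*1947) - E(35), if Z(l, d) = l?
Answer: -589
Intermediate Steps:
p(G) = 9/4 - G²/4 (p(G) = 9/4 - (G*G + 0)/4 = 9/4 - (G² + 0)/4 = 9/4 - G²/4)
E(j) = -14 + 2*j (E(j) = ((j + j)*(j - 7))/j = ((2*j)*(-7 + j))/j = (2*j*(-7 + j))/j = -14 + 2*j)
(1414 - 1*1947) - E(35) = (1414 - 1*1947) - (-14 + 2*35) = (1414 - 1947) - (-14 + 70) = -533 - 1*56 = -533 - 56 = -589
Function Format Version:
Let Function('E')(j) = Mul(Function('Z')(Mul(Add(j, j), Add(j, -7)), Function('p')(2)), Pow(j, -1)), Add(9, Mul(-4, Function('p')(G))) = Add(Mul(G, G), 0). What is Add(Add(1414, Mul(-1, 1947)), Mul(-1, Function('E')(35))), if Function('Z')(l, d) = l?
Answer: -589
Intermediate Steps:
Function('p')(G) = Add(Rational(9, 4), Mul(Rational(-1, 4), Pow(G, 2))) (Function('p')(G) = Add(Rational(9, 4), Mul(Rational(-1, 4), Add(Mul(G, G), 0))) = Add(Rational(9, 4), Mul(Rational(-1, 4), Add(Pow(G, 2), 0))) = Add(Rational(9, 4), Mul(Rational(-1, 4), Pow(G, 2))))
Function('E')(j) = Add(-14, Mul(2, j)) (Function('E')(j) = Mul(Mul(Add(j, j), Add(j, -7)), Pow(j, -1)) = Mul(Mul(Mul(2, j), Add(-7, j)), Pow(j, -1)) = Mul(Mul(2, j, Add(-7, j)), Pow(j, -1)) = Add(-14, Mul(2, j)))
Add(Add(1414, Mul(-1, 1947)), Mul(-1, Function('E')(35))) = Add(Add(1414, Mul(-1, 1947)), Mul(-1, Add(-14, Mul(2, 35)))) = Add(Add(1414, -1947), Mul(-1, Add(-14, 70))) = Add(-533, Mul(-1, 56)) = Add(-533, -56) = -589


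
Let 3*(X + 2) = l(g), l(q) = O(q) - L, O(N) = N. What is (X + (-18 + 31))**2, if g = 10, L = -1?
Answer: 1936/9 ≈ 215.11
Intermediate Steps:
l(q) = 1 + q (l(q) = q - 1*(-1) = q + 1 = 1 + q)
X = 5/3 (X = -2 + (1 + 10)/3 = -2 + (1/3)*11 = -2 + 11/3 = 5/3 ≈ 1.6667)
(X + (-18 + 31))**2 = (5/3 + (-18 + 31))**2 = (5/3 + 13)**2 = (44/3)**2 = 1936/9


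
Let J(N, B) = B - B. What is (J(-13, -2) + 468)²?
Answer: 219024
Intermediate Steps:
J(N, B) = 0
(J(-13, -2) + 468)² = (0 + 468)² = 468² = 219024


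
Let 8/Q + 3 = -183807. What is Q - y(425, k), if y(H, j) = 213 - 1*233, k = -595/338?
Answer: 1838096/91905 ≈ 20.000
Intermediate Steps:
Q = -4/91905 (Q = 8/(-3 - 183807) = 8/(-183810) = 8*(-1/183810) = -4/91905 ≈ -4.3523e-5)
k = -595/338 (k = -595*1/338 = -595/338 ≈ -1.7604)
y(H, j) = -20 (y(H, j) = 213 - 233 = -20)
Q - y(425, k) = -4/91905 - 1*(-20) = -4/91905 + 20 = 1838096/91905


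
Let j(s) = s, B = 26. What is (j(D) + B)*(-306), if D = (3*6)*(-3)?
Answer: 8568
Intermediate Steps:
D = -54 (D = 18*(-3) = -54)
(j(D) + B)*(-306) = (-54 + 26)*(-306) = -28*(-306) = 8568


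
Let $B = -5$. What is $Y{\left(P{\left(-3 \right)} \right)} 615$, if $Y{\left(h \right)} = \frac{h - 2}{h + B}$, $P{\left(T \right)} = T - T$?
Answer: $246$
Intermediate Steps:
$P{\left(T \right)} = 0$
$Y{\left(h \right)} = \frac{-2 + h}{-5 + h}$ ($Y{\left(h \right)} = \frac{h - 2}{h - 5} = \frac{-2 + h}{-5 + h}$)
$Y{\left(P{\left(-3 \right)} \right)} 615 = \frac{-2 + 0}{-5 + 0} \cdot 615 = \frac{1}{-5} \left(-2\right) 615 = \left(- \frac{1}{5}\right) \left(-2\right) 615 = \frac{2}{5} \cdot 615 = 246$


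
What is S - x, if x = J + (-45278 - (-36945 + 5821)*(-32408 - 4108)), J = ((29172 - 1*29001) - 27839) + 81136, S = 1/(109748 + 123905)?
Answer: 265550324815483/233653 ≈ 1.1365e+9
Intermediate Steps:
S = 1/233653 ≈ 4.2798e-6
J = 53468 (J = ((29172 - 29001) - 27839) + 81136 = (171 - 27839) + 81136 = -27668 + 81136 = 53468)
x = -1136515794 (x = 53468 + (-45278 - (-36945 + 5821)*(-32408 - 4108)) = 53468 + (-45278 - (-31124)*(-36516)) = 53468 + (-45278 - 1*1136523984) = 53468 + (-45278 - 1136523984) = 53468 - 1136569262 = -1136515794)
S - x = 1/233653 - 1*(-1136515794) = 1/233653 + 1136515794 = 265550324815483/233653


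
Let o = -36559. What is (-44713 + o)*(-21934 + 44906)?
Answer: -1866980384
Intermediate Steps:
(-44713 + o)*(-21934 + 44906) = (-44713 - 36559)*(-21934 + 44906) = -81272*22972 = -1866980384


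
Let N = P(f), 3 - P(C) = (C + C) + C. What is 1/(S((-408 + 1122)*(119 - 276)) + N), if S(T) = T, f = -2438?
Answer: -1/104781 ≈ -9.5437e-6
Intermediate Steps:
P(C) = 3 - 3*C (P(C) = 3 - ((C + C) + C) = 3 - (2*C + C) = 3 - 3*C)
N = 7317 (N = 3 - 3*(-2438) = 3 + 7314 = 7317)
1/(S((-408 + 1122)*(119 - 276)) + N) = 1/((-408 + 1122)*(119 - 276) + 7317) = 1/(714*(-157) + 7317) = 1/(-112098 + 7317) = 1/(-104781) = -1/104781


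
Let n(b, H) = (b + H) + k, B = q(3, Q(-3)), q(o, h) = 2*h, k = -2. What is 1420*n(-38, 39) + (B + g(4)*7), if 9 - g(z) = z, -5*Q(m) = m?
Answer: -6919/5 ≈ -1383.8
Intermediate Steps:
Q(m) = -m/5
g(z) = 9 - z
B = 6/5 (B = 2*(-⅕*(-3)) = 2*(⅗) = 6/5 ≈ 1.2000)
n(b, H) = -2 + H + b (n(b, H) = (b + H) - 2 = (H + b) - 2 = -2 + H + b)
1420*n(-38, 39) + (B + g(4)*7) = 1420*(-2 + 39 - 38) + (6/5 + (9 - 1*4)*7) = 1420*(-1) + (6/5 + (9 - 4)*7) = -1420 + (6/5 + 5*7) = -1420 + (6/5 + 35) = -1420 + 181/5 = -6919/5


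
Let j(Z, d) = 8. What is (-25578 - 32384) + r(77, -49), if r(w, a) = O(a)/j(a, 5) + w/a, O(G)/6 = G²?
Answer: -1572559/28 ≈ -56163.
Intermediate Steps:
O(G) = 6*G²
r(w, a) = 3*a²/4 + w/a (r(w, a) = (6*a²)/8 + w/a = (6*a²)*(⅛) + w/a = 3*a²/4 + w/a)
(-25578 - 32384) + r(77, -49) = (-25578 - 32384) + (77 + (¾)*(-49)³)/(-49) = -57962 - (77 + (¾)*(-117649))/49 = -57962 - (77 - 352947/4)/49 = -57962 - 1/49*(-352639/4) = -57962 + 50377/28 = -1572559/28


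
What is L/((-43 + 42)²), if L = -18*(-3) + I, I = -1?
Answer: 53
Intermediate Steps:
L = 53 (L = -18*(-3) - 1 = 54 - 1 = 53)
L/((-43 + 42)²) = 53/((-43 + 42)²) = 53/((-1)²) = 53/1 = 53*1 = 53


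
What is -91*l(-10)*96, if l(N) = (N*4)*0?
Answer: 0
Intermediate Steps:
l(N) = 0 (l(N) = (4*N)*0 = 0)
-91*l(-10)*96 = -91*0*96 = 0*96 = 0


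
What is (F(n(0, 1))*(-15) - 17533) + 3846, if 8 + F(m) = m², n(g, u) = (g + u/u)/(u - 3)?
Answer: -54283/4 ≈ -13571.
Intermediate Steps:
n(g, u) = (1 + g)/(-3 + u) (n(g, u) = (g + 1)/(-3 + u) = (1 + g)/(-3 + u))
F(m) = -8 + m²
(F(n(0, 1))*(-15) - 17533) + 3846 = ((-8 + ((1 + 0)/(-3 + 1))²)*(-15) - 17533) + 3846 = ((-8 + (1/(-2))²)*(-15) - 17533) + 3846 = ((-8 + (-½*1)²)*(-15) - 17533) + 3846 = ((-8 + (-½)²)*(-15) - 17533) + 3846 = ((-8 + ¼)*(-15) - 17533) + 3846 = (-31/4*(-15) - 17533) + 3846 = (465/4 - 17533) + 3846 = -69667/4 + 3846 = -54283/4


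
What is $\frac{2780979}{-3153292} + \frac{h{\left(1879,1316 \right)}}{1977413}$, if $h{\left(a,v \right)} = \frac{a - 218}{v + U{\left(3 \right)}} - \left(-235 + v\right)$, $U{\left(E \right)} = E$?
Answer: $- \frac{7257861821138289}{8224440622953124} \approx -0.88247$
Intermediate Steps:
$h{\left(a,v \right)} = 235 - v + \frac{-218 + a}{3 + v}$ ($h{\left(a,v \right)} = \frac{a - 218}{v + 3} - \left(-235 + v\right) = \frac{-218 + a}{3 + v} - \left(-235 + v\right) = 235 - v + \frac{-218 + a}{3 + v}$)
$\frac{2780979}{-3153292} + \frac{h{\left(1879,1316 \right)}}{1977413} = \frac{2780979}{-3153292} + \frac{\frac{1}{3 + 1316} \left(487 + 1879 - 1316^{2} + 232 \cdot 1316\right)}{1977413} = 2780979 \left(- \frac{1}{3153292}\right) + \frac{487 + 1879 - 1731856 + 305312}{1319} \cdot \frac{1}{1977413} = - \frac{2780979}{3153292} + \frac{487 + 1879 - 1731856 + 305312}{1319} \cdot \frac{1}{1977413} = - \frac{2780979}{3153292} + \frac{1}{1319} \left(-1424178\right) \frac{1}{1977413} = - \frac{2780979}{3153292} - \frac{1424178}{2608207747} = - \frac{7257861821138289}{8224440622953124}$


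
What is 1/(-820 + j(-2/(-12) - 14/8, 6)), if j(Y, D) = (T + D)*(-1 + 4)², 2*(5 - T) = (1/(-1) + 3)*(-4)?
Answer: -1/685 ≈ -0.0014599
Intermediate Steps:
T = 9 (T = 5 - (1/(-1) + 3)*(-4)/2 = 5 - (-1 + 3)*(-4)/2 = 5 - (-4) = 5 - ½*(-8) = 5 + 4 = 9)
j(Y, D) = 81 + 9*D (j(Y, D) = (9 + D)*(-1 + 4)² = (9 + D)*3² = (9 + D)*9 = 81 + 9*D)
1/(-820 + j(-2/(-12) - 14/8, 6)) = 1/(-820 + (81 + 9*6)) = 1/(-820 + (81 + 54)) = 1/(-820 + 135) = 1/(-685) = -1/685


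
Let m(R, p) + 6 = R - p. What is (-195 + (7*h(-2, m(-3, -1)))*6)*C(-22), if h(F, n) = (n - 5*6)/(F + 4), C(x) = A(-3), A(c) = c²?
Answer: -8937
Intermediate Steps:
C(x) = 9 (C(x) = (-3)² = 9)
m(R, p) = -6 + R - p (m(R, p) = -6 + (R - p) = -6 + R - p)
h(F, n) = (-30 + n)/(4 + F) (h(F, n) = (n - 30)/(4 + F) = (-30 + n)/(4 + F))
(-195 + (7*h(-2, m(-3, -1)))*6)*C(-22) = (-195 + (7*((-30 + (-6 - 3 - 1*(-1)))/(4 - 2)))*6)*9 = (-195 + (7*((-30 + (-6 - 3 + 1))/2))*6)*9 = (-195 + (7*((-30 - 8)/2))*6)*9 = (-195 + (7*((½)*(-38)))*6)*9 = (-195 + (7*(-19))*6)*9 = (-195 - 133*6)*9 = (-195 - 798)*9 = -993*9 = -8937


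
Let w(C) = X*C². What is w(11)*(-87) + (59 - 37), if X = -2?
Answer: 21076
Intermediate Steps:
w(C) = -2*C²
w(11)*(-87) + (59 - 37) = -2*11²*(-87) + (59 - 37) = -2*121*(-87) + 22 = -242*(-87) + 22 = 21054 + 22 = 21076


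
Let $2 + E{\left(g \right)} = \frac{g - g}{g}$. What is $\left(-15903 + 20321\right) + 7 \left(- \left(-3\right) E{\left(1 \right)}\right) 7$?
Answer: $4124$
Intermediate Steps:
$E{\left(g \right)} = -2$ ($E{\left(g \right)} = -2 + \frac{g - g}{g} = -2 + \frac{0}{g} = -2 + 0 = -2$)
$\left(-15903 + 20321\right) + 7 \left(- \left(-3\right) E{\left(1 \right)}\right) 7 = \left(-15903 + 20321\right) + 7 \left(- \left(-3\right) \left(-2\right)\right) 7 = 4418 + 7 \left(\left(-1\right) 6\right) 7 = 4418 + 7 \left(-6\right) 7 = 4418 - 294 = 4124$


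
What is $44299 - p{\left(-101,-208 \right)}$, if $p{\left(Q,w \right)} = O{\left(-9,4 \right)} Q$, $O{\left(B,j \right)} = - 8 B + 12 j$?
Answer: $56419$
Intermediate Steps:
$p{\left(Q,w \right)} = 120 Q$ ($p{\left(Q,w \right)} = \left(\left(-8\right) \left(-9\right) + 12 \cdot 4\right) Q = \left(72 + 48\right) Q = 120 Q$)
$44299 - p{\left(-101,-208 \right)} = 44299 - 120 \left(-101\right) = 44299 - -12120 = 44299 + 12120 = 56419$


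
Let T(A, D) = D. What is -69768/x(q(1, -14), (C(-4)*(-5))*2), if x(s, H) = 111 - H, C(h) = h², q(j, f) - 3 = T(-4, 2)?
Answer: -69768/271 ≈ -257.45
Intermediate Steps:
q(j, f) = 5 (q(j, f) = 3 + 2 = 5)
-69768/x(q(1, -14), (C(-4)*(-5))*2) = -69768/(111 - (-4)²*(-5)*2) = -69768/(111 - 16*(-5)*2) = -69768/(111 - (-80)*2) = -69768/(111 - 1*(-160)) = -69768/(111 + 160) = -69768/271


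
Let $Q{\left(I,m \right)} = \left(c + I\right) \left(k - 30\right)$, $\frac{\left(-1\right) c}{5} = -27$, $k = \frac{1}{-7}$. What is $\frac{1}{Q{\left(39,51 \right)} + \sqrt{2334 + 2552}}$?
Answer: $- \frac{128499}{673839191} - \frac{49 \sqrt{4886}}{1347678382} \approx -0.00019324$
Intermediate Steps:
$k = - \frac{1}{7} \approx -0.14286$
$c = 135$ ($c = \left(-5\right) \left(-27\right) = 135$)
$Q{\left(I,m \right)} = - \frac{28485}{7} - \frac{211 I}{7}$ ($Q{\left(I,m \right)} = \left(135 + I\right) \left(- \frac{1}{7} - 30\right) = \left(135 + I\right) \left(- \frac{211}{7}\right) = - \frac{28485}{7} - \frac{211 I}{7}$)
$\frac{1}{Q{\left(39,51 \right)} + \sqrt{2334 + 2552}} = \frac{1}{\left(- \frac{28485}{7} - \frac{8229}{7}\right) + \sqrt{2334 + 2552}} = \frac{1}{\left(- \frac{28485}{7} - \frac{8229}{7}\right) + \sqrt{4886}} = \frac{1}{- \frac{36714}{7} + \sqrt{4886}}$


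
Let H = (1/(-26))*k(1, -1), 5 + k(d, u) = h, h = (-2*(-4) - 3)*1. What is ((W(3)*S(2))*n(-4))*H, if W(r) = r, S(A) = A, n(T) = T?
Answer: 0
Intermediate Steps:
h = 5 (h = (8 - 3)*1 = 5*1 = 5)
k(d, u) = 0 (k(d, u) = -5 + 5 = 0)
H = 0 (H = (1/(-26))*0 = (1*(-1/26))*0 = -1/26*0 = 0)
((W(3)*S(2))*n(-4))*H = ((3*2)*(-4))*0 = (6*(-4))*0 = -24*0 = 0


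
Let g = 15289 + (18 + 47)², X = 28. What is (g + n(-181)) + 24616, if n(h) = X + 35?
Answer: 44193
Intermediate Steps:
n(h) = 63 (n(h) = 28 + 35 = 63)
g = 19514 (g = 15289 + 65² = 15289 + 4225 = 19514)
(g + n(-181)) + 24616 = (19514 + 63) + 24616 = 19577 + 24616 = 44193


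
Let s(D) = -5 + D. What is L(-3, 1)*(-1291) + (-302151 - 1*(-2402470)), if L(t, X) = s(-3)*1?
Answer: 2110647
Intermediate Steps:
L(t, X) = -8 (L(t, X) = (-5 - 3)*1 = -8*1 = -8)
L(-3, 1)*(-1291) + (-302151 - 1*(-2402470)) = -8*(-1291) + (-302151 - 1*(-2402470)) = 10328 + (-302151 + 2402470) = 10328 + 2100319 = 2110647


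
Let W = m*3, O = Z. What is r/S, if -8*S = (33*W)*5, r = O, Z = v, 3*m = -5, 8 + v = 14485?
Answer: 115816/825 ≈ 140.38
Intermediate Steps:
v = 14477 (v = -8 + 14485 = 14477)
m = -5/3 (m = (⅓)*(-5) = -5/3 ≈ -1.6667)
Z = 14477
O = 14477
r = 14477
W = -5 (W = -5/3*3 = -5)
S = 825/8 (S = -33*(-5)*5/8 = -(-165)*5/8 = -⅛*(-825) = 825/8 ≈ 103.13)
r/S = 14477/(825/8) = 14477*(8/825) = 115816/825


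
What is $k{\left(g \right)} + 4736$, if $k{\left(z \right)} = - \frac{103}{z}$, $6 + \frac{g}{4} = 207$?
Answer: $\frac{3807641}{804} \approx 4735.9$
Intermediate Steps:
$g = 804$ ($g = -24 + 4 \cdot 207 = -24 + 828 = 804$)
$k{\left(g \right)} + 4736 = - \frac{103}{804} + 4736 = \frac{3807641}{804}$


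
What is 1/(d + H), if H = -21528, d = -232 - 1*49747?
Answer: -1/71507 ≈ -1.3985e-5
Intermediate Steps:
d = -49979 (d = -232 - 49747 = -49979)
1/(d + H) = 1/(-49979 - 21528) = 1/(-71507) = -1/71507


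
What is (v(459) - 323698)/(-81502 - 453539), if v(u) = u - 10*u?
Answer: 327829/535041 ≈ 0.61272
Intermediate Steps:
v(u) = -9*u
(v(459) - 323698)/(-81502 - 453539) = (-9*459 - 323698)/(-81502 - 453539) = (-4131 - 323698)/(-535041) = -327829*(-1/535041) = 327829/535041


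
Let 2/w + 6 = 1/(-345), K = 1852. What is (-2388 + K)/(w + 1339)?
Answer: -1110056/2772379 ≈ -0.40040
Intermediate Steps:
w = -690/2071 (w = 2/(-6 + 1/(-345)) = 2/(-6 - 1/345) = 2/(-2071/345) = 2*(-345/2071) = -690/2071 ≈ -0.33317)
(-2388 + K)/(w + 1339) = (-2388 + 1852)/(-690/2071 + 1339) = -536/2772379/2071 = -536*2071/2772379 = -1110056/2772379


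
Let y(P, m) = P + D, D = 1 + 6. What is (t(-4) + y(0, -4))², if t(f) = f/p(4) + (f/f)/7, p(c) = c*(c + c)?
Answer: 154449/3136 ≈ 49.250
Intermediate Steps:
p(c) = 2*c² (p(c) = c*(2*c) = 2*c²)
D = 7
y(P, m) = 7 + P (y(P, m) = P + 7 = 7 + P)
t(f) = ⅐ + f/32 (t(f) = f/((2*4²)) + (f/f)/7 = f/((2*16)) + 1*(⅐) = f/32 + ⅐ = ⅐ + f/32)
(t(-4) + y(0, -4))² = ((⅐ + (1/32)*(-4)) + (7 + 0))² = ((⅐ - ⅛) + 7)² = (1/56 + 7)² = (393/56)² = 154449/3136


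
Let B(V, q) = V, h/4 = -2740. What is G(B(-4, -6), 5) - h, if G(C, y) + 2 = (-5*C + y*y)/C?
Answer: 43787/4 ≈ 10947.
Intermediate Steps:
h = -10960 (h = 4*(-2740) = -10960)
G(C, y) = -2 + (y² - 5*C)/C (G(C, y) = -2 + (-5*C + y*y)/C = -2 + (-5*C + y²)/C = -2 + (y² - 5*C)/C)
G(B(-4, -6), 5) - h = (-7 + 5²/(-4)) - 1*(-10960) = (-7 - ¼*25) + 10960 = (-7 - 25/4) + 10960 = -53/4 + 10960 = 43787/4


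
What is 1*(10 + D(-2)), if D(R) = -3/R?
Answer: 23/2 ≈ 11.500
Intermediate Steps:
1*(10 + D(-2)) = 1*(10 - 3/(-2)) = 1*(10 - 3*(-½)) = 1*(10 + 3/2) = 1*(23/2) = 23/2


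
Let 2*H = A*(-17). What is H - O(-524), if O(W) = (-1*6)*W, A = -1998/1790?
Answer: -5610777/1790 ≈ -3134.5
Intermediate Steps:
A = -999/895 (A = -1998*1/1790 = -999/895 ≈ -1.1162)
O(W) = -6*W
H = 16983/1790 (H = (-999/895*(-17))/2 = (1/2)*(16983/895) = 16983/1790 ≈ 9.4877)
H - O(-524) = 16983/1790 - (-6)*(-524) = 16983/1790 - 1*3144 = 16983/1790 - 3144 = -5610777/1790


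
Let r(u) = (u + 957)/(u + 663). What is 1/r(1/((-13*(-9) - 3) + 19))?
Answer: 44090/63641 ≈ 0.69279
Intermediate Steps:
r(u) = (957 + u)/(663 + u)
1/r(1/((-13*(-9) - 3) + 19)) = 1/((957 + 1/((-13*(-9) - 3) + 19))/(663 + 1/((-13*(-9) - 3) + 19))) = 1/((957 + 1/((117 - 3) + 19))/(663 + 1/((117 - 3) + 19))) = 1/((957 + 1/(114 + 19))/(663 + 1/(114 + 19))) = 1/((957 + 1/133)/(663 + 1/133)) = 1/((127282/133)/(88180/133)) = 1/((133/88180)*(127282/133)) = 1/(63641/44090) = 44090/63641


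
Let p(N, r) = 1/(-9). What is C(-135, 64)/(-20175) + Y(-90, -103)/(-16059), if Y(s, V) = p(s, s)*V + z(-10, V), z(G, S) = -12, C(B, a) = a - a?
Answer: 5/144531 ≈ 3.4595e-5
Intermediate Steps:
C(B, a) = 0
p(N, r) = -⅑
Y(s, V) = -12 - V/9 (Y(s, V) = -V/9 - 12 = -12 - V/9)
C(-135, 64)/(-20175) + Y(-90, -103)/(-16059) = 0/(-20175) + (-12 - ⅑*(-103))/(-16059) = 0*(-1/20175) + (-12 + 103/9)*(-1/16059) = 0 - 5/9*(-1/16059) = 0 + 5/144531 = 5/144531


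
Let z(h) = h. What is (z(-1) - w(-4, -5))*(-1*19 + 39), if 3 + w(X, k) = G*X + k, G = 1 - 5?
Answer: -180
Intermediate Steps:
G = -4
w(X, k) = -3 + k - 4*X (w(X, k) = -3 + (-4*X + k) = -3 + (k - 4*X) = -3 + k - 4*X)
(z(-1) - w(-4, -5))*(-1*19 + 39) = (-1 - (-3 - 5 - 4*(-4)))*(-1*19 + 39) = (-1 - (-3 - 5 + 16))*(-19 + 39) = (-1 - 1*8)*20 = (-1 - 8)*20 = -9*20 = -180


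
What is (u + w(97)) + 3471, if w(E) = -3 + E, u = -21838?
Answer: -18273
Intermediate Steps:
(u + w(97)) + 3471 = (-21838 + (-3 + 97)) + 3471 = (-21838 + 94) + 3471 = -21744 + 3471 = -18273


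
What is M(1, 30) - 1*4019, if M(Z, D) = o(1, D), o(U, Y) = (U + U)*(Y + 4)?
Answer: -3951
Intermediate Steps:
o(U, Y) = 2*U*(4 + Y) (o(U, Y) = (2*U)*(4 + Y) = 2*U*(4 + Y))
M(Z, D) = 8 + 2*D (M(Z, D) = 2*1*(4 + D) = 8 + 2*D)
M(1, 30) - 1*4019 = (8 + 2*30) - 1*4019 = (8 + 60) - 4019 = 68 - 4019 = -3951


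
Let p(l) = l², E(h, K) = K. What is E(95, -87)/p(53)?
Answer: -87/2809 ≈ -0.030972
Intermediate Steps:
E(95, -87)/p(53) = -87/(53²) = -87/2809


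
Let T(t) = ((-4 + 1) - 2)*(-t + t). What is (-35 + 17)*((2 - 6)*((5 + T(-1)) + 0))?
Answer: 360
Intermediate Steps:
T(t) = 0 (T(t) = (-3 - 2)*0 = -5*0 = 0)
(-35 + 17)*((2 - 6)*((5 + T(-1)) + 0)) = (-35 + 17)*((2 - 6)*((5 + 0) + 0)) = -(-72)*(5 + 0) = -(-72)*5 = -18*(-20) = 360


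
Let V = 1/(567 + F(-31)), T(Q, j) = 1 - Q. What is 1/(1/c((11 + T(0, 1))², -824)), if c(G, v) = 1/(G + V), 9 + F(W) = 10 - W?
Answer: 599/86257 ≈ 0.0069444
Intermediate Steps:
F(W) = 1 - W (F(W) = -9 + (10 - W) = 1 - W)
V = 1/599 (V = 1/(567 + (1 - 1*(-31))) = 1/(567 + (1 + 31)) = 1/(567 + 32) = 1/599 ≈ 0.0016694)
c(G, v) = 1/(1/599 + G) (c(G, v) = 1/(G + 1/599) = 1/(1/599 + G))
1/(1/c((11 + T(0, 1))², -824)) = 1/(1/(599/(1 + 599*(11 + (1 - 1*0))²))) = 1/(1/(599/(1 + 599*(11 + (1 + 0))²))) = 1/(1/(599/(1 + 599*(11 + 1)²))) = 1/(1/(599/(1 + 599*12²))) = 1/(1/(599/(1 + 599*144))) = 1/(1/(599/(1 + 86256))) = 1/(1/(599/86257)) = 1/(86257/599) = 599/86257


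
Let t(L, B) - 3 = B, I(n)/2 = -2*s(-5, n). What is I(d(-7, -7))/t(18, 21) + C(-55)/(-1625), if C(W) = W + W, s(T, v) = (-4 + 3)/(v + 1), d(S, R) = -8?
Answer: 599/13650 ≈ 0.043883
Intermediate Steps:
s(T, v) = -1/(1 + v)
I(n) = 4/(1 + n) (I(n) = 2*(-(-2)/(1 + n)) = 2*(2/(1 + n)) = 4/(1 + n))
t(L, B) = 3 + B
C(W) = 2*W
I(d(-7, -7))/t(18, 21) + C(-55)/(-1625) = (4/(1 - 8))/(3 + 21) + (2*(-55))/(-1625) = (4/(-7))/24 - 110*(-1/1625) = (4*(-1/7))*(1/24) + 22/325 = -4/7*1/24 + 22/325 = -1/42 + 22/325 = 599/13650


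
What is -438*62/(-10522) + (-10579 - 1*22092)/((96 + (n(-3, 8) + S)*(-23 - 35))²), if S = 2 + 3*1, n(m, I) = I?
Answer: 5706903061/2277823604 ≈ 2.5054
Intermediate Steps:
S = 5 (S = 2 + 3 = 5)
-438*62/(-10522) + (-10579 - 1*22092)/((96 + (n(-3, 8) + S)*(-23 - 35))²) = -438*62/(-10522) + (-10579 - 1*22092)/((96 + (8 + 5)*(-23 - 35))²) = -27156*(-1/10522) + (-10579 - 22092)/((96 + 13*(-58))²) = 13578/5261 - 32671/(96 - 754)² = 13578/5261 - 32671/((-658)²) = 13578/5261 - 32671/432964 = 5706903061/2277823604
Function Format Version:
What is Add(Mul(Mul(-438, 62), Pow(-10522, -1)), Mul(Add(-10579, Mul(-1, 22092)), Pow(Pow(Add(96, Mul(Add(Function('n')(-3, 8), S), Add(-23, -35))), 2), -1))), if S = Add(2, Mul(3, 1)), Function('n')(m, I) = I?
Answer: Rational(5706903061, 2277823604) ≈ 2.5054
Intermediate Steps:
S = 5 (S = Add(2, 3) = 5)
Add(Mul(Mul(-438, 62), Pow(-10522, -1)), Mul(Add(-10579, Mul(-1, 22092)), Pow(Pow(Add(96, Mul(Add(Function('n')(-3, 8), S), Add(-23, -35))), 2), -1))) = Add(Mul(Mul(-438, 62), Pow(-10522, -1)), Mul(Add(-10579, Mul(-1, 22092)), Pow(Pow(Add(96, Mul(Add(8, 5), Add(-23, -35))), 2), -1))) = Add(Mul(-27156, Rational(-1, 10522)), Mul(Add(-10579, -22092), Pow(Pow(Add(96, Mul(13, -58)), 2), -1))) = Add(Rational(13578, 5261), Mul(-32671, Pow(Pow(Add(96, -754), 2), -1))) = Add(Rational(13578, 5261), Mul(-32671, Pow(Pow(-658, 2), -1))) = Add(Rational(13578, 5261), Mul(-32671, Pow(432964, -1))) = Add(Rational(13578, 5261), Mul(-32671, Rational(1, 432964))) = Add(Rational(13578, 5261), Rational(-32671, 432964)) = Rational(5706903061, 2277823604)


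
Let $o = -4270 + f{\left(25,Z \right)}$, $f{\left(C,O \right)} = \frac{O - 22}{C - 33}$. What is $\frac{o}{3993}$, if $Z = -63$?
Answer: $- \frac{34075}{31944} \approx -1.0667$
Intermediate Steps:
$f{\left(C,O \right)} = \frac{-22 + O}{-33 + C}$
$o = - \frac{34075}{8}$ ($o = -4270 + \frac{-22 - 63}{-33 + 25} = -4270 + \frac{1}{-8} \left(-85\right) = -4270 - - \frac{85}{8} = -4270 + \frac{85}{8} = - \frac{34075}{8} \approx -4259.4$)
$\frac{o}{3993} = - \frac{34075}{8 \cdot 3993} = \left(- \frac{34075}{8}\right) \frac{1}{3993} = - \frac{34075}{31944}$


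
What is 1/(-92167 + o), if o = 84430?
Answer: -1/7737 ≈ -0.00012925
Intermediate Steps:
1/(-92167 + o) = 1/(-92167 + 84430) = 1/(-7737) = -1/7737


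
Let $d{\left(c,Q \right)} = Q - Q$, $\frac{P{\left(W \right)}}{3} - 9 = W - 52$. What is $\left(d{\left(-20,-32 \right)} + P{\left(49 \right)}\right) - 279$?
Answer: $-261$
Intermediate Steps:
$P{\left(W \right)} = -129 + 3 W$ ($P{\left(W \right)} = 27 + 3 \left(W - 52\right) = 27 + 3 \left(-52 + W\right) = 27 + \left(-156 + 3 W\right) = -129 + 3 W$)
$d{\left(c,Q \right)} = 0$
$\left(d{\left(-20,-32 \right)} + P{\left(49 \right)}\right) - 279 = \left(0 + \left(-129 + 3 \cdot 49\right)\right) - 279 = \left(0 + \left(-129 + 147\right)\right) - 279 = \left(0 + 18\right) - 279 = 18 - 279 = -261$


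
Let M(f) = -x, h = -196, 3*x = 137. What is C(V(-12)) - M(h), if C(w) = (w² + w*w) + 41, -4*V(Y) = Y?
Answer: 314/3 ≈ 104.67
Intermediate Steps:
x = 137/3 (x = (⅓)*137 = 137/3 ≈ 45.667)
V(Y) = -Y/4
C(w) = 41 + 2*w² (C(w) = (w² + w²) + 41 = 2*w² + 41 = 41 + 2*w²)
M(f) = -137/3 (M(f) = -1*137/3 = -137/3)
C(V(-12)) - M(h) = (41 + 2*(-¼*(-12))²) - 1*(-137/3) = (41 + 2*3²) + 137/3 = (41 + 2*9) + 137/3 = (41 + 18) + 137/3 = 59 + 137/3 = 314/3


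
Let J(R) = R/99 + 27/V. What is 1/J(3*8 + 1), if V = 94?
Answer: 9306/5023 ≈ 1.8527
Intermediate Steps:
J(R) = 27/94 + R/99 (J(R) = R/99 + 27/94 = 27/94 + R/99)
1/J(3*8 + 1) = 1/(27/94 + (3*8 + 1)/99) = 1/(27/94 + (24 + 1)/99) = 1/(27/94 + (1/99)*25) = 1/(27/94 + 25/99) = 1/(5023/9306) = 9306/5023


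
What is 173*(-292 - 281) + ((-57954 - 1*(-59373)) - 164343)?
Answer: -262053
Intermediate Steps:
173*(-292 - 281) + ((-57954 - 1*(-59373)) - 164343) = 173*(-573) + ((-57954 + 59373) - 164343) = -99129 + (1419 - 164343) = -99129 - 162924 = -262053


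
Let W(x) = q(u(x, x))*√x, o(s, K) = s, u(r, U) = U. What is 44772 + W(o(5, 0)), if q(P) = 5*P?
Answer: 44772 + 25*√5 ≈ 44828.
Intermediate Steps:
W(x) = 5*x^(3/2) (W(x) = (5*x)*√x = 5*x^(3/2))
44772 + W(o(5, 0)) = 44772 + 5*5^(3/2) = 44772 + 5*(5*√5) = 44772 + 25*√5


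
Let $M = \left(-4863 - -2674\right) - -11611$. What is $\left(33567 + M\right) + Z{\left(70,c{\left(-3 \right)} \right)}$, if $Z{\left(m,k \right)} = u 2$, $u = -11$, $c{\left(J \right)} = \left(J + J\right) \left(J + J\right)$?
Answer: $42967$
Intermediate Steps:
$c{\left(J \right)} = 4 J^{2}$ ($c{\left(J \right)} = 2 J 2 J = 4 J^{2}$)
$Z{\left(m,k \right)} = -22$ ($Z{\left(m,k \right)} = \left(-11\right) 2 = -22$)
$M = 9422$ ($M = \left(-4863 + 2674\right) + 11611 = -2189 + 11611 = 9422$)
$\left(33567 + M\right) + Z{\left(70,c{\left(-3 \right)} \right)} = \left(33567 + 9422\right) - 22 = 42989 - 22 = 42967$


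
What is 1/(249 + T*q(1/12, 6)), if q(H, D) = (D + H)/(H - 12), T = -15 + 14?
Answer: 143/35680 ≈ 0.0040078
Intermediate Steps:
T = -1
q(H, D) = (D + H)/(-12 + H)
1/(249 + T*q(1/12, 6)) = 1/(249 - (6 + 1/12)/(-12 + 1/12)) = 1/(249 - 73/((-143/12)*12)) = 1/(249 - (-12)*73/(143*12)) = 1/(249 - 1*(-73/143)) = 1/(249 + 73/143) = 1/(35680/143) = 143/35680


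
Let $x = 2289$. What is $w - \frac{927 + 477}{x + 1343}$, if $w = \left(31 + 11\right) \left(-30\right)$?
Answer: $- \frac{1144431}{908} \approx -1260.4$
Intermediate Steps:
$w = -1260$ ($w = 42 \left(-30\right) = -1260$)
$w - \frac{927 + 477}{x + 1343} = -1260 - \frac{927 + 477}{2289 + 1343} = -1260 - \frac{1404}{3632} = -1260 - 1404 \cdot \frac{1}{3632} = -1260 - \frac{351}{908} = - \frac{1144431}{908}$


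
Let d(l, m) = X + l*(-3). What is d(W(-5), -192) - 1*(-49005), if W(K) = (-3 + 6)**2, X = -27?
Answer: 48951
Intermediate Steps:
W(K) = 9 (W(K) = 3**2 = 9)
d(l, m) = -27 - 3*l (d(l, m) = -27 + l*(-3) = -27 - 3*l)
d(W(-5), -192) - 1*(-49005) = (-27 - 3*9) - 1*(-49005) = (-27 - 27) + 49005 = -54 + 49005 = 48951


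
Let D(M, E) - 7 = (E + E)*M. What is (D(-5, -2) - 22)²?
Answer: 25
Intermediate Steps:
D(M, E) = 7 + 2*E*M (D(M, E) = 7 + (E + E)*M = 7 + (2*E)*M = 7 + 2*E*M)
(D(-5, -2) - 22)² = ((7 + 2*(-2)*(-5)) - 22)² = ((7 + 20) - 22)² = (27 - 22)² = 5² = 25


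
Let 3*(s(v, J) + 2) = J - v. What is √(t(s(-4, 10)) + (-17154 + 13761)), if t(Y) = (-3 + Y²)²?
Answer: 2*I*√68366/9 ≈ 58.104*I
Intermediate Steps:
s(v, J) = -2 - v/3 + J/3 (s(v, J) = -2 + (J - v)/3 = -2 + (-v/3 + J/3) = -2 - v/3 + J/3)
√(t(s(-4, 10)) + (-17154 + 13761)) = √((-3 + (-2 - ⅓*(-4) + (⅓)*10)²)² + (-17154 + 13761)) = √((-3 + (-2 + 4/3 + 10/3)²)² - 3393) = √((-3 + (8/3)²)² - 3393) = √((-3 + 64/9)² - 3393) = √((37/9)² - 3393) = √(1369/81 - 3393) = √(-273464/81) = 2*I*√68366/9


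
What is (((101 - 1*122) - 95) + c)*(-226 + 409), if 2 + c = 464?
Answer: 63318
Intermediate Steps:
c = 462 (c = -2 + 464 = 462)
(((101 - 1*122) - 95) + c)*(-226 + 409) = (((101 - 1*122) - 95) + 462)*(-226 + 409) = (((101 - 122) - 95) + 462)*183 = ((-21 - 95) + 462)*183 = (-116 + 462)*183 = 346*183 = 63318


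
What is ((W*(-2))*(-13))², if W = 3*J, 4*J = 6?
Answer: 13689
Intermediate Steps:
J = 3/2 (J = (¼)*6 = 3/2 ≈ 1.5000)
W = 9/2 (W = 3*(3/2) = 9/2 ≈ 4.5000)
((W*(-2))*(-13))² = (((9/2)*(-2))*(-13))² = (-9*(-13))² = 117² = 13689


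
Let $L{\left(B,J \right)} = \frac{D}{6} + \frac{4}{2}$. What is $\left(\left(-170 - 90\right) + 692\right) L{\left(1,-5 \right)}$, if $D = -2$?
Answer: $720$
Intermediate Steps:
$L{\left(B,J \right)} = \frac{5}{3}$ ($L{\left(B,J \right)} = - \frac{2}{6} + \frac{4}{2} = \left(-2\right) \frac{1}{6} + 4 \cdot \frac{1}{2} = - \frac{1}{3} + 2 = \frac{5}{3}$)
$\left(\left(-170 - 90\right) + 692\right) L{\left(1,-5 \right)} = \left(\left(-170 - 90\right) + 692\right) \frac{5}{3} = \left(-260 + 692\right) \frac{5}{3} = 432 \cdot \frac{5}{3} = 720$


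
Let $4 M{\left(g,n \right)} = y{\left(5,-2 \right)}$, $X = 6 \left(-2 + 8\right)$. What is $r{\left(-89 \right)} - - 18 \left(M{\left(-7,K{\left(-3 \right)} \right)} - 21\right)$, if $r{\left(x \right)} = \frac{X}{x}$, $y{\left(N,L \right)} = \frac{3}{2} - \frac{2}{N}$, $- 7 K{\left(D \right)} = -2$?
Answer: $- \frac{664749}{1780} \approx -373.45$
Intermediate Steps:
$K{\left(D \right)} = \frac{2}{7}$ ($K{\left(D \right)} = \left(- \frac{1}{7}\right) \left(-2\right) = \frac{2}{7}$)
$y{\left(N,L \right)} = \frac{3}{2} - \frac{2}{N}$ ($y{\left(N,L \right)} = 3 \cdot \frac{1}{2} - \frac{2}{N} = \frac{3}{2} - \frac{2}{N}$)
$X = 36$ ($X = 6 \cdot 6 = 36$)
$r{\left(x \right)} = \frac{36}{x}$
$M{\left(g,n \right)} = \frac{11}{40}$ ($M{\left(g,n \right)} = \frac{\frac{3}{2} - \frac{2}{5}}{4} = \frac{1}{4} \cdot \frac{11}{10} = \frac{11}{40}$)
$r{\left(-89 \right)} - - 18 \left(M{\left(-7,K{\left(-3 \right)} \right)} - 21\right) = \frac{36}{-89} - - 18 \left(\frac{11}{40} - 21\right) = 36 \left(- \frac{1}{89}\right) - \left(-18\right) \left(- \frac{829}{40}\right) = - \frac{36}{89} - \frac{7461}{20} = - \frac{664749}{1780}$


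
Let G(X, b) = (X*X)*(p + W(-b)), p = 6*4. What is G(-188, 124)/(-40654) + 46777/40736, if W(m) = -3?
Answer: -14166782353/828040672 ≈ -17.109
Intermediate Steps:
p = 24
G(X, b) = 21*X² (G(X, b) = (X*X)*(24 - 3) = X²*21 = 21*X²)
G(-188, 124)/(-40654) + 46777/40736 = (21*(-188)²)/(-40654) + 46777/40736 = (21*35344)*(-1/40654) + 46777*(1/40736) = 742224*(-1/40654) + 46777/40736 = -371112/20327 + 46777/40736 = -14166782353/828040672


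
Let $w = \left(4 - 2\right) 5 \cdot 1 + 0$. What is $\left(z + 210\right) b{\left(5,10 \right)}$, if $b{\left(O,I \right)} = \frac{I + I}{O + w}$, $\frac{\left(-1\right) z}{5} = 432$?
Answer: $-2600$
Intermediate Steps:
$z = -2160$ ($z = \left(-5\right) 432 = -2160$)
$w = 10$ ($w = 2 \cdot 5 \cdot 1 + 0 = 10 \cdot 1 + 0 = 10 + 0 = 10$)
$b{\left(O,I \right)} = \frac{2 I}{10 + O}$ ($b{\left(O,I \right)} = \frac{I + I}{O + 10} = \frac{2 I}{10 + O}$)
$\left(z + 210\right) b{\left(5,10 \right)} = \left(-2160 + 210\right) 2 \cdot 10 \frac{1}{10 + 5} = - 1950 \cdot 2 \cdot 10 \cdot \frac{1}{15} = \left(-1950\right) \frac{4}{3} = -2600$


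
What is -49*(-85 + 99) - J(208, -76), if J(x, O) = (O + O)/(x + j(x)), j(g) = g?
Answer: -35653/52 ≈ -685.63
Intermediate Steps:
J(x, O) = O/x (J(x, O) = (O + O)/(x + x) = (2*O)/((2*x)) = (2*O)*(1/(2*x)) = O/x)
-49*(-85 + 99) - J(208, -76) = -49*(-85 + 99) - (-76)/208 = -49*14 - (-76)/208 = -686 - 1*(-19/52) = -686 + 19/52 = -35653/52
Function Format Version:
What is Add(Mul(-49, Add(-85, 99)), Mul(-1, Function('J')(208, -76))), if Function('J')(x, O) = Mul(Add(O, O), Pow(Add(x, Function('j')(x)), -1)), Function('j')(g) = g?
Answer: Rational(-35653, 52) ≈ -685.63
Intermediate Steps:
Function('J')(x, O) = Mul(O, Pow(x, -1)) (Function('J')(x, O) = Mul(Add(O, O), Pow(Add(x, x), -1)) = Mul(Mul(2, O), Pow(Mul(2, x), -1)) = Mul(Mul(2, O), Mul(Rational(1, 2), Pow(x, -1))) = Mul(O, Pow(x, -1)))
Add(Mul(-49, Add(-85, 99)), Mul(-1, Function('J')(208, -76))) = Add(Mul(-49, Add(-85, 99)), Mul(-1, Mul(-76, Pow(208, -1)))) = Add(Mul(-49, 14), Mul(-1, Mul(-76, Rational(1, 208)))) = Add(-686, Mul(-1, Rational(-19, 52))) = Add(-686, Rational(19, 52)) = Rational(-35653, 52)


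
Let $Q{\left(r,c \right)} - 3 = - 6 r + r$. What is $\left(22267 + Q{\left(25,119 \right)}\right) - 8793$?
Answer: $13352$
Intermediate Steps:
$Q{\left(r,c \right)} = 3 - 5 r$ ($Q{\left(r,c \right)} = 3 + \left(- 6 r + r\right) = 3 - 5 r$)
$\left(22267 + Q{\left(25,119 \right)}\right) - 8793 = \left(22267 + \left(3 - 125\right)\right) - 8793 = \left(22267 - 122\right) - 8793 = 22145 - 8793 = 13352$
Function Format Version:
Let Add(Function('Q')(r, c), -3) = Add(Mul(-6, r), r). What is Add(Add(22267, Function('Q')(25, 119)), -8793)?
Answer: 13352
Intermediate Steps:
Function('Q')(r, c) = Add(3, Mul(-5, r)) (Function('Q')(r, c) = Add(3, Add(Mul(-6, r), r)) = Add(3, Mul(-5, r)))
Add(Add(22267, Function('Q')(25, 119)), -8793) = Add(Add(22267, Add(3, Mul(-5, 25))), -8793) = Add(Add(22267, Add(3, -125)), -8793) = Add(Add(22267, -122), -8793) = Add(22145, -8793) = 13352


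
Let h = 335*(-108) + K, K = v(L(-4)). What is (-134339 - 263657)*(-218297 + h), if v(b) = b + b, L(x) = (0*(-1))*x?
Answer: 101280828092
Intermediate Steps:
L(x) = 0 (L(x) = 0*x = 0)
v(b) = 2*b
K = 0 (K = 2*0 = 0)
h = -36180 (h = 335*(-108) + 0 = -36180 + 0 = -36180)
(-134339 - 263657)*(-218297 + h) = (-134339 - 263657)*(-218297 - 36180) = -397996*(-254477) = 101280828092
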